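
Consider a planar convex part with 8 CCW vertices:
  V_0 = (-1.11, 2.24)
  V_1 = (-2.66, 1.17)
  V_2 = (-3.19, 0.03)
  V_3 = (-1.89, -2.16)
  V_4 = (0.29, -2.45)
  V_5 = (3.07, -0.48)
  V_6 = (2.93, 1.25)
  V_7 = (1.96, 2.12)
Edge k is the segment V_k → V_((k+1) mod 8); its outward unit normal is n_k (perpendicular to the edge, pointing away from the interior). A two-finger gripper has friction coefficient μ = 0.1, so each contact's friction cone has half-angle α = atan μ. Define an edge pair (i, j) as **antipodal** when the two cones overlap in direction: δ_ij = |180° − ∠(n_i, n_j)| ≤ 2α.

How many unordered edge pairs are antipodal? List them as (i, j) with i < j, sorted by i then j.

α = atan 0.1 = 5.71°;  2α = 11.42°
n_0 = (-0.5681, +0.8230)
n_1 = (-0.9068, +0.4216)
n_2 = (-0.8599, -0.5104)
n_3 = (-0.1319, -0.9913)
n_4 = (+0.5782, -0.8159)
n_5 = (+0.9967, +0.0807)
n_6 = (+0.6677, +0.7444)
n_7 = (+0.0391, +0.9992)
  (0,1): δ = 149.55°  ·
  (0,2): δ = 93.92°  ·
  (0,3): δ = 42.20°  ·
  (0,4): δ = 0.70°  ✓
  (0,5): δ = 60.01°  ·
  (0,6): δ = 103.49°  ·
  (0,7): δ = 143.14°  ·
  (1,2): δ = 124.37°  ·
  (1,3): δ = 72.64°  ·
  (1,4): δ = 29.74°  ·
  (1,5): δ = 29.56°  ·
  (1,6): δ = 73.05°  ·
  (1,7): δ = 112.70°  ·
  (2,3): δ = 128.27°  ·
  (2,4): δ = 85.37°  ·
  (2,5): δ = 26.07°  ·
  (2,6): δ = 17.42°  ·
  (2,7): δ = 57.07°  ·
  (3,4): δ = 137.10°  ·
  (3,5): δ = 77.80°  ·
  (3,6): δ = 34.31°  ·
  (3,7): δ = 5.34°  ✓
  (4,5): δ = 120.70°  ·
  (4,6): δ = 77.21°  ·
  (4,7): δ = 37.56°  ·
  (5,6): δ = 136.52°  ·
  (5,7): δ = 96.87°  ·
  (6,7): δ = 140.35°  ·
antipodal pairs: 2

count = 2; pairs: (0,4), (3,7)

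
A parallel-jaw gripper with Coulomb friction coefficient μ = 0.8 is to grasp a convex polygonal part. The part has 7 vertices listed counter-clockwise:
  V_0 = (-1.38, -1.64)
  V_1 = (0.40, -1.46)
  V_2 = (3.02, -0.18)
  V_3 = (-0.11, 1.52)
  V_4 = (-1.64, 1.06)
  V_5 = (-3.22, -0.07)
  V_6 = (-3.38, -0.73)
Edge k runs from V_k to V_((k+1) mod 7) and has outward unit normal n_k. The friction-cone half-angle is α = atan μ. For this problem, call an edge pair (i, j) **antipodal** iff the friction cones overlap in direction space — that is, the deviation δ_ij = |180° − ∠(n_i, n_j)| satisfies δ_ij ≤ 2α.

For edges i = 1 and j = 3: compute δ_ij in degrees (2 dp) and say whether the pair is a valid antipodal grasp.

α = atan 0.8 = 38.66°;  2α = 77.32°
edge 1: e_1 = (+2.62, +1.28);  n_1 = (+0.4390, -0.8985)
edge 3: e_3 = (-1.53, -0.46);  n_3 = (-0.2879, +0.9577)
∠(n_1, n_3) = 170.70°
δ = |180° − 170.70°| = 9.30°
9.30° ≤ 2α = 77.32°  →  valid

δ = 9.30°, valid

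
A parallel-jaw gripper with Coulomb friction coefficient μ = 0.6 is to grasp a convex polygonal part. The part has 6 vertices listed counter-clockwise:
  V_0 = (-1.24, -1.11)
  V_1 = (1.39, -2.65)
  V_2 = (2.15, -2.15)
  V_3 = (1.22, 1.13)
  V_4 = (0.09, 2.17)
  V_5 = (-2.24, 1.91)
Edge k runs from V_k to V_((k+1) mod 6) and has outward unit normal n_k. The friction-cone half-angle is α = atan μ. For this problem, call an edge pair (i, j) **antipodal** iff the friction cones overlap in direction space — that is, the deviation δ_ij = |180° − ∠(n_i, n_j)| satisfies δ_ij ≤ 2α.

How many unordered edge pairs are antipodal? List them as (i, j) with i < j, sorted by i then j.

α = atan 0.6 = 30.96°;  2α = 61.93°
n_0 = (-0.5053, -0.8629)
n_1 = (+0.5496, -0.8354)
n_2 = (+0.9621, +0.2728)
n_3 = (+0.6772, +0.7358)
n_4 = (-0.1109, +0.9938)
n_5 = (-0.9493, -0.3143)
  (0,1): δ = 116.31°  ·
  (0,2): δ = 43.82°  ✓
  (0,3): δ = 12.27°  ✓
  (0,4): δ = 36.72°  ✓
  (0,5): δ = 138.67°  ·
  (1,2): δ = 107.51°  ·
  (1,3): δ = 75.97°  ·
  (1,4): δ = 26.97°  ✓
  (1,5): δ = 74.98°  ·
  (2,3): δ = 148.46°  ·
  (2,4): δ = 99.46°  ·
  (2,5): δ = 2.49°  ✓
  (3,4): δ = 131.01°  ·
  (3,5): δ = 29.05°  ✓
  (4,5): δ = 78.05°  ·
antipodal pairs: 6

count = 6; pairs: (0,2), (0,3), (0,4), (1,4), (2,5), (3,5)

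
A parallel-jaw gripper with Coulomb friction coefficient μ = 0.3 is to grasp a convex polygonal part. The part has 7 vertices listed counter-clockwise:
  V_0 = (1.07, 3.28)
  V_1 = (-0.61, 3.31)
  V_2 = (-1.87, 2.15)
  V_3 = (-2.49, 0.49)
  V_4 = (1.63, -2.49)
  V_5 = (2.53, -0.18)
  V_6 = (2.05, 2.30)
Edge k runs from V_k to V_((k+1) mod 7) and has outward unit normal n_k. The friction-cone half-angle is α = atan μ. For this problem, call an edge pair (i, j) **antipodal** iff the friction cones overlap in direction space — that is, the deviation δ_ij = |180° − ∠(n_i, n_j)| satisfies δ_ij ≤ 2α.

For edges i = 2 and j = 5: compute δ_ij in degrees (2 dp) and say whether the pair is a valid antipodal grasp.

δ = 31.43°, valid

α = atan 0.3 = 16.70°;  2α = 33.40°
edge 2: e_2 = (-0.62, -1.66);  n_2 = (-0.9368, +0.3499)
edge 5: e_5 = (-0.48, +2.48);  n_5 = (+0.9818, +0.1900)
∠(n_2, n_5) = 148.57°
δ = |180° − 148.57°| = 31.43°
31.43° ≤ 2α = 33.40°  →  valid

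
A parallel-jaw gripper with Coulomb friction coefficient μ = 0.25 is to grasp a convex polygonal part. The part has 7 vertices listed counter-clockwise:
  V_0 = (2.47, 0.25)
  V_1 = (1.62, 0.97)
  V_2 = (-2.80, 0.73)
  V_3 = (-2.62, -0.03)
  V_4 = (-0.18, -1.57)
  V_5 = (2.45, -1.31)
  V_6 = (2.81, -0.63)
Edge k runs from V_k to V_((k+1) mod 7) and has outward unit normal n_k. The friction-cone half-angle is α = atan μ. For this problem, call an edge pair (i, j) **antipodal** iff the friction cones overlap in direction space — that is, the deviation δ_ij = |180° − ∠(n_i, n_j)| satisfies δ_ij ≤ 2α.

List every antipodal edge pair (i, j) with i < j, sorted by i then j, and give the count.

count = 3; pairs: (0,3), (1,4), (2,6)

α = atan 0.25 = 14.04°;  2α = 28.07°
n_0 = (+0.6463, +0.7630)
n_1 = (-0.0542, +0.9985)
n_2 = (-0.9731, -0.2305)
n_3 = (-0.5337, -0.8457)
n_4 = (+0.0984, -0.9951)
n_5 = (+0.8838, -0.4679)
n_6 = (+0.9328, +0.3604)
  (0,1): δ = 136.63°  ·
  (0,2): δ = 36.41°  ·
  (0,3): δ = 8.01°  ✓
  (0,4): δ = 45.91°  ·
  (0,5): δ = 102.37°  ·
  (0,6): δ = 151.39°  ·
  (1,2): δ = 79.78°  ·
  (1,3): δ = 35.37°  ·
  (1,4): δ = 2.54°  ✓
  (1,5): δ = 58.99°  ·
  (1,6): δ = 108.02°  ·
  (2,3): δ = 135.58°  ·
  (2,4): δ = 97.68°  ·
  (2,5): δ = 41.22°  ·
  (2,6): δ = 7.80°  ✓
  (3,4): δ = 142.10°  ·
  (3,5): δ = 85.64°  ·
  (3,6): δ = 36.62°  ·
  (4,5): δ = 123.54°  ·
  (4,6): δ = 74.52°  ·
  (5,6): δ = 130.98°  ·
antipodal pairs: 3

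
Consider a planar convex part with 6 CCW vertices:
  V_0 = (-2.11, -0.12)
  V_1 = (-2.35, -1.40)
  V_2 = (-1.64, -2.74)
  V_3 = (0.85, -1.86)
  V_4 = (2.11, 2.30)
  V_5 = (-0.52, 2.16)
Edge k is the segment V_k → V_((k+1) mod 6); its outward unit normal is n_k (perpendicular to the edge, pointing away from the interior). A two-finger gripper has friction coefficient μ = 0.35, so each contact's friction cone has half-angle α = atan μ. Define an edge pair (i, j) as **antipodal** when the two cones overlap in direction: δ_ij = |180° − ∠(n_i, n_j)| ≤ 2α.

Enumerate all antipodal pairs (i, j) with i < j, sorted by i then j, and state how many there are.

α = atan 0.35 = 19.29°;  2α = 38.58°
n_0 = (-0.9829, +0.1843)
n_1 = (-0.8836, -0.4682)
n_2 = (+0.3332, -0.9429)
n_3 = (+0.9571, -0.2899)
n_4 = (-0.0532, +0.9986)
n_5 = (-0.8202, +0.5720)
  (0,1): δ = 141.46°  ·
  (0,2): δ = 59.92°  ·
  (0,3): δ = 6.23°  ✓
  (0,4): δ = 103.67°  ·
  (0,5): δ = 155.73°  ·
  (1,2): δ = 98.45°  ·
  (1,3): δ = 44.77°  ·
  (1,4): δ = 65.13°  ·
  (1,5): δ = 117.19°  ·
  (2,3): δ = 126.31°  ·
  (2,4): δ = 16.42°  ✓
  (2,5): δ = 35.65°  ✓
  (3,4): δ = 70.10°  ·
  (3,5): δ = 18.04°  ✓
  (4,5): δ = 127.94°  ·
antipodal pairs: 4

count = 4; pairs: (0,3), (2,4), (2,5), (3,5)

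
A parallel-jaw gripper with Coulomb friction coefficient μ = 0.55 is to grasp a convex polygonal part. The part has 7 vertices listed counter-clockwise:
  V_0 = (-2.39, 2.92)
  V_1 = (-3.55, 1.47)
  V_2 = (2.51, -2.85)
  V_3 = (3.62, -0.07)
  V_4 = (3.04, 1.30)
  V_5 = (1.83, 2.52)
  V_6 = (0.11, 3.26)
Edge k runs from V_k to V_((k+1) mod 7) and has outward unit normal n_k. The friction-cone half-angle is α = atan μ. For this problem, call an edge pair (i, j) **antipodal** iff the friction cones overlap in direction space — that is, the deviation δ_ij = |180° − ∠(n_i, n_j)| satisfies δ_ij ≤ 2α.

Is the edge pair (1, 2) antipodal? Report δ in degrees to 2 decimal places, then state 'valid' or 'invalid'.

α = atan 0.55 = 28.81°;  2α = 57.62°
edge 1: e_1 = (+6.06, -4.32);  n_1 = (-0.5805, -0.8143)
edge 2: e_2 = (+1.11, +2.78);  n_2 = (+0.9287, -0.3708)
∠(n_1, n_2) = 103.72°
δ = |180° − 103.72°| = 76.28°
76.28° > 2α = 57.62°  →  invalid

δ = 76.28°, invalid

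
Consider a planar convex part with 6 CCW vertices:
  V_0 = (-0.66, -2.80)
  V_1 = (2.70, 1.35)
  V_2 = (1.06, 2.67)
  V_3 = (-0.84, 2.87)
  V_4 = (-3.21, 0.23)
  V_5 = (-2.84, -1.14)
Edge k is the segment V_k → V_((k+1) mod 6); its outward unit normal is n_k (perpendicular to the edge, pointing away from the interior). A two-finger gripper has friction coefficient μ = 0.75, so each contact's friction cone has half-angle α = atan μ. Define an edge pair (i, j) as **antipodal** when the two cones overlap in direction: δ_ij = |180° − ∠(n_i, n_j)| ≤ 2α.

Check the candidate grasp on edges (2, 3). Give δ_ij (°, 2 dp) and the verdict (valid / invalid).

α = atan 0.75 = 36.87°;  2α = 73.74°
edge 2: e_2 = (-1.90, +0.20);  n_2 = (+0.1047, +0.9945)
edge 3: e_3 = (-2.37, -2.64);  n_3 = (-0.7441, +0.6680)
∠(n_2, n_3) = 54.09°
δ = |180° − 54.09°| = 125.91°
125.91° > 2α = 73.74°  →  invalid

δ = 125.91°, invalid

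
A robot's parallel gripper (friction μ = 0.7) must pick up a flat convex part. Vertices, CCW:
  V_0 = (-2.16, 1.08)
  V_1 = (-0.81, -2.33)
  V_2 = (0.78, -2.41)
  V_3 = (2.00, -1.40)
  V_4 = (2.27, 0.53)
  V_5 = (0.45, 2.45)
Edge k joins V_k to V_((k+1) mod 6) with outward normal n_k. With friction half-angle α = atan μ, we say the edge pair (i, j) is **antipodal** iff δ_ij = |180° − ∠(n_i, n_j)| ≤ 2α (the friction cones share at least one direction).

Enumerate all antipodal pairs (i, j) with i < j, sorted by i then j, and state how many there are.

count = 6; pairs: (0,3), (0,4), (1,4), (1,5), (2,5), (3,5)

α = atan 0.7 = 34.99°;  2α = 69.98°
n_0 = (-0.9298, -0.3681)
n_1 = (-0.0503, -0.9987)
n_2 = (+0.6377, -0.7703)
n_3 = (+0.9904, -0.1385)
n_4 = (+0.7258, +0.6880)
n_5 = (-0.4648, +0.8854)
  (0,1): δ = 114.48°  ·
  (0,2): δ = 71.98°  ·
  (0,3): δ = 29.56°  ✓
  (0,4): δ = 21.87°  ✓
  (0,5): δ = 96.10°  ·
  (1,2): δ = 137.50°  ·
  (1,3): δ = 95.08°  ·
  (1,4): δ = 43.65°  ✓
  (1,5): δ = 30.58°  ✓
  (2,3): δ = 137.58°  ·
  (2,4): δ = 86.15°  ·
  (2,5): δ = 11.93°  ✓
  (3,4): δ = 128.57°  ·
  (3,5): δ = 54.34°  ✓
  (4,5): δ = 105.77°  ·
antipodal pairs: 6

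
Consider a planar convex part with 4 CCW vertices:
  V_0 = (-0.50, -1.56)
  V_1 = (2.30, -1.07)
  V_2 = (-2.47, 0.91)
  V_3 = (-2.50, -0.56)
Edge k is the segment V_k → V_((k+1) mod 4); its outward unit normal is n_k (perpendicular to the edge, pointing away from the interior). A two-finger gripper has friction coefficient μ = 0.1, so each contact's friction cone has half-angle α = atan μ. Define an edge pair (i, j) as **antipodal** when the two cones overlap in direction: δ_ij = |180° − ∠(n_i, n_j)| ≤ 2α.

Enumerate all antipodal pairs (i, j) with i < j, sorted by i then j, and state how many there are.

count = 1; pairs: (1,3)

α = atan 0.1 = 5.71°;  2α = 11.42°
n_0 = (+0.1724, -0.9850)
n_1 = (+0.3834, +0.9236)
n_2 = (-0.9998, +0.0204)
n_3 = (-0.4472, -0.8944)
  (0,1): δ = 32.47°  ·
  (0,2): δ = 78.90°  ·
  (0,3): δ = 143.51°  ·
  (1,2): δ = 68.63°  ·
  (1,3): δ = 4.02°  ✓
  (2,3): δ = 115.40°  ·
antipodal pairs: 1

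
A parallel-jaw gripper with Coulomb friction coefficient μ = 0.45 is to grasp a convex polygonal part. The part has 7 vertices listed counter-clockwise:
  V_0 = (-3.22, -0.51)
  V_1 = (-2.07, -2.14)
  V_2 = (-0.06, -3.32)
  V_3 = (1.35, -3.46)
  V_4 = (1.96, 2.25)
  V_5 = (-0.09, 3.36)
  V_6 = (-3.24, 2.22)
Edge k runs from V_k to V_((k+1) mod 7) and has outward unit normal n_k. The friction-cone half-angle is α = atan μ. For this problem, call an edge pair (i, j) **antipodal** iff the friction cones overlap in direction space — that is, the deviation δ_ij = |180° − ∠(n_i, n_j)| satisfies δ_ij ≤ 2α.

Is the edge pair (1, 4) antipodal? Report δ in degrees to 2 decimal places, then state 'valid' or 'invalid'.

δ = 1.98°, valid

α = atan 0.45 = 24.23°;  2α = 48.46°
edge 1: e_1 = (+2.01, -1.18);  n_1 = (-0.5063, -0.8624)
edge 4: e_4 = (-2.05, +1.11);  n_4 = (+0.4761, +0.8794)
∠(n_1, n_4) = 178.02°
δ = |180° − 178.02°| = 1.98°
1.98° ≤ 2α = 48.46°  →  valid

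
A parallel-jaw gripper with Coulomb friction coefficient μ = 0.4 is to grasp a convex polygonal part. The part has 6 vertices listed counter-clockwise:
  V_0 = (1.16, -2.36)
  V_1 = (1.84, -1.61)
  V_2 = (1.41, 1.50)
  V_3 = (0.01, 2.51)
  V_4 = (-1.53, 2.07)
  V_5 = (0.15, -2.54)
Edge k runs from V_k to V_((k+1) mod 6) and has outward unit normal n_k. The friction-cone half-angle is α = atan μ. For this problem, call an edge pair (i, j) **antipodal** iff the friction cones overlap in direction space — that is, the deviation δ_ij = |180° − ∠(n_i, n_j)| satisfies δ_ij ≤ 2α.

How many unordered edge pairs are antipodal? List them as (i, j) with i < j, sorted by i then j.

α = atan 0.4 = 21.80°;  2α = 43.60°
n_0 = (+0.7408, -0.6717)
n_1 = (+0.9906, +0.1370)
n_2 = (+0.5851, +0.8110)
n_3 = (-0.2747, +0.9615)
n_4 = (-0.9396, -0.3424)
n_5 = (+0.1755, -0.9845)
  (0,1): δ = 129.93°  ·
  (0,2): δ = 83.61°  ·
  (0,3): δ = 31.86°  ✓
  (0,4): δ = 62.22°  ·
  (0,5): δ = 142.30°  ·
  (1,2): δ = 133.68°  ·
  (1,3): δ = 81.93°  ·
  (1,4): δ = 12.15°  ✓
  (1,5): δ = 92.23°  ·
  (2,3): δ = 128.25°  ·
  (2,4): δ = 34.17°  ✓
  (2,5): δ = 45.91°  ·
  (3,4): δ = 85.92°  ·
  (3,5): δ = 5.84°  ✓
  (4,5): δ = 99.92°  ·
antipodal pairs: 4

count = 4; pairs: (0,3), (1,4), (2,4), (3,5)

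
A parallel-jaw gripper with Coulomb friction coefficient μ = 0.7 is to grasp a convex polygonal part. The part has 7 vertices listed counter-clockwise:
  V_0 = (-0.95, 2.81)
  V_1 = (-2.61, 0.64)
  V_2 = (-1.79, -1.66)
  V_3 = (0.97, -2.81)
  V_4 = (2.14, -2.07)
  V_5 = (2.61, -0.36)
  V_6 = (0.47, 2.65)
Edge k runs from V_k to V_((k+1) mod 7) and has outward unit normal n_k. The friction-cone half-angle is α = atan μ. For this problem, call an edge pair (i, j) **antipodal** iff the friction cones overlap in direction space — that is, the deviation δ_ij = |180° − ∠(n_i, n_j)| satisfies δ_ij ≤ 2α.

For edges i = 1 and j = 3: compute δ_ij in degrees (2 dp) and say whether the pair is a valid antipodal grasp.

α = atan 0.7 = 34.99°;  2α = 69.98°
edge 1: e_1 = (+0.82, -2.30);  n_1 = (-0.9419, -0.3358)
edge 3: e_3 = (+1.17, +0.74);  n_3 = (+0.5345, -0.8451)
∠(n_1, n_3) = 102.69°
δ = |180° − 102.69°| = 77.31°
77.31° > 2α = 69.98°  →  invalid

δ = 77.31°, invalid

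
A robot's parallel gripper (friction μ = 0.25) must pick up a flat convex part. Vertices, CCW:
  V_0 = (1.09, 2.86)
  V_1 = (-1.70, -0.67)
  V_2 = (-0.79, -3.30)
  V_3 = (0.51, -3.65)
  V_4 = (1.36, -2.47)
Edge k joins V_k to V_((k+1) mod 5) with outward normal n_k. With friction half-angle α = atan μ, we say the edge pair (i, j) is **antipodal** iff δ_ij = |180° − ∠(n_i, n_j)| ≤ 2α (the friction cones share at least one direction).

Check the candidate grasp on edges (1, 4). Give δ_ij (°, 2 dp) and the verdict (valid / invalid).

δ = 16.19°, valid

α = atan 0.25 = 14.04°;  2α = 28.07°
edge 1: e_1 = (+0.91, -2.63);  n_1 = (-0.9450, -0.3270)
edge 4: e_4 = (-0.27, +5.33);  n_4 = (+0.9987, +0.0506)
∠(n_1, n_4) = 163.81°
δ = |180° − 163.81°| = 16.19°
16.19° ≤ 2α = 28.07°  →  valid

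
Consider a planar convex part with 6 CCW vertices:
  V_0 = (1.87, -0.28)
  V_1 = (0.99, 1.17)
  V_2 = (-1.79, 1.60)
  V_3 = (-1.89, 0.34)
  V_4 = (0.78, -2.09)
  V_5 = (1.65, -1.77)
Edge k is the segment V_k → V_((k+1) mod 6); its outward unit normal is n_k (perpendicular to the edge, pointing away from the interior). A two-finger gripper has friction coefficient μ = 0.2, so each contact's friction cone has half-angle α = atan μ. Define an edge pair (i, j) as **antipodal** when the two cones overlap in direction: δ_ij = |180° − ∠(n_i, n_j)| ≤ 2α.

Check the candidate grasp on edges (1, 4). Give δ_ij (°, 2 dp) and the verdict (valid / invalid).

δ = 28.99°, invalid

α = atan 0.2 = 11.31°;  2α = 22.62°
edge 1: e_1 = (-2.78, +0.43);  n_1 = (+0.1529, +0.9882)
edge 4: e_4 = (+0.87, +0.32);  n_4 = (+0.3452, -0.9385)
∠(n_1, n_4) = 151.01°
δ = |180° − 151.01°| = 28.99°
28.99° > 2α = 22.62°  →  invalid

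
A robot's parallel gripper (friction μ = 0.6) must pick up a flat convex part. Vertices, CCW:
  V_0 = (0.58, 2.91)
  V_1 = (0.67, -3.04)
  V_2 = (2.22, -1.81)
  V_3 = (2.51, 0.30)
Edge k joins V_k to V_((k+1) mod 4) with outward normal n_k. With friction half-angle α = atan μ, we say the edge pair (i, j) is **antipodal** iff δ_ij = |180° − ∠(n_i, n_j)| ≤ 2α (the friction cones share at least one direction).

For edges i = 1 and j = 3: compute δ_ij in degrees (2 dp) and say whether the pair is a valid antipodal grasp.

δ = 91.95°, invalid

α = atan 0.6 = 30.96°;  2α = 61.93°
edge 1: e_1 = (+1.55, +1.23);  n_1 = (+0.6216, -0.7833)
edge 3: e_3 = (-1.93, +2.61);  n_3 = (+0.8040, +0.5946)
∠(n_1, n_3) = 88.05°
δ = |180° − 88.05°| = 91.95°
91.95° > 2α = 61.93°  →  invalid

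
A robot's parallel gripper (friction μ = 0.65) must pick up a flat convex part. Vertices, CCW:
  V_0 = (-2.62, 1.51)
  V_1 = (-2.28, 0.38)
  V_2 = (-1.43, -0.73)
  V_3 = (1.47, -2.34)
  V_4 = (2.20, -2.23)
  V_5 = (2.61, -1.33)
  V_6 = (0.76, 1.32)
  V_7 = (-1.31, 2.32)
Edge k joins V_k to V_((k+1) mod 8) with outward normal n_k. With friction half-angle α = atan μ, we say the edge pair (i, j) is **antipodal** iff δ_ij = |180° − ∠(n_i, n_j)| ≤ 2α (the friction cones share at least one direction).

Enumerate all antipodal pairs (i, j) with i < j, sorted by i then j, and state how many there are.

count = 13; pairs: (0,4), (0,5), (0,6), (1,4), (1,5), (1,6), (2,5), (2,6), (2,7), (3,5), (3,6), (3,7), (4,7)

α = atan 0.65 = 33.02°;  2α = 66.05°
n_0 = (-0.9576, -0.2881)
n_1 = (-0.7940, -0.6080)
n_2 = (-0.4854, -0.8743)
n_3 = (+0.1490, -0.9888)
n_4 = (+0.9100, -0.4146)
n_5 = (+0.8200, +0.5724)
n_6 = (+0.4350, +0.9004)
n_7 = (-0.5259, +0.8505)
  (0,1): δ = 159.30°  ·
  (0,2): δ = 135.78°  ·
  (0,3): δ = 98.18°  ·
  (0,4): δ = 41.24°  ✓
  (0,5): δ = 18.17°  ✓
  (0,6): δ = 47.47°  ✓
  (0,7): δ = 104.98°  ·
  (1,2): δ = 156.48°  ·
  (1,3): δ = 118.87°  ·
  (1,4): δ = 61.94°  ✓
  (1,5): δ = 2.52°  ✓
  (1,6): δ = 26.77°  ✓
  (1,7): δ = 84.29°  ·
  (2,3): δ = 142.39°  ·
  (2,4): δ = 85.45°  ·
  (2,5): δ = 26.04°  ✓
  (2,6): δ = 3.25°  ✓
  (2,7): δ = 60.77°  ✓
  (3,4): δ = 123.06°  ·
  (3,5): δ = 63.65°  ✓
  (3,6): δ = 34.35°  ✓
  (3,7): δ = 23.16°  ✓
  (4,5): δ = 120.59°  ·
  (4,6): δ = 91.29°  ·
  (4,7): δ = 33.78°  ✓
  (5,6): δ = 150.70°  ·
  (5,7): δ = 93.19°  ·
  (6,7): δ = 122.49°  ·
antipodal pairs: 13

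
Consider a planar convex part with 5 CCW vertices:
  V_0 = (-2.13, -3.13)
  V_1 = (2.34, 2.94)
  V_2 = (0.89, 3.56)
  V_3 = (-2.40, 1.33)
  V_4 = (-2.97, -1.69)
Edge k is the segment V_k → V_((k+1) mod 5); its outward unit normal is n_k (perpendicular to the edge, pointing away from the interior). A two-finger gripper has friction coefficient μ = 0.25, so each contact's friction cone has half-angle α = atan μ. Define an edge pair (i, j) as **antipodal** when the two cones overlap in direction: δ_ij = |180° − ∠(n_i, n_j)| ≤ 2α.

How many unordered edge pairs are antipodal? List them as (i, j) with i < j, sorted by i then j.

count = 2; pairs: (0,2), (0,3)

α = atan 0.25 = 14.04°;  2α = 28.07°
n_0 = (+0.8052, -0.5930)
n_1 = (+0.3932, +0.9195)
n_2 = (-0.5611, +0.8278)
n_3 = (-0.9827, +0.1855)
n_4 = (-0.8638, -0.5039)
  (0,1): δ = 76.78°  ·
  (0,2): δ = 19.50°  ✓
  (0,3): δ = 25.68°  ✓
  (0,4): δ = 66.62°  ·
  (1,2): δ = 122.72°  ·
  (1,3): δ = 77.54°  ·
  (1,4): δ = 36.59°  ·
  (2,3): δ = 134.82°  ·
  (2,4): δ = 93.87°  ·
  (3,4): δ = 139.06°  ·
antipodal pairs: 2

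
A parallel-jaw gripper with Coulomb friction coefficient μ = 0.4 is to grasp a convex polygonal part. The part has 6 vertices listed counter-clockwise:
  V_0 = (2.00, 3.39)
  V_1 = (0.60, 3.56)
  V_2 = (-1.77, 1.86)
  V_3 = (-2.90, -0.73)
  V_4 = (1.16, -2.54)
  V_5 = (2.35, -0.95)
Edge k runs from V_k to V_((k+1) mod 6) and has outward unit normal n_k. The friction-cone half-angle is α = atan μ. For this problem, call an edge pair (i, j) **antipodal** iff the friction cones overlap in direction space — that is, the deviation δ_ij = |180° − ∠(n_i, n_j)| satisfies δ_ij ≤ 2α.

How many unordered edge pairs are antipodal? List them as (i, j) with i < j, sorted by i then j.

α = atan 0.4 = 21.80°;  2α = 43.60°
n_0 = (+0.1205, +0.9927)
n_1 = (-0.5829, +0.8126)
n_2 = (-0.9166, +0.3999)
n_3 = (-0.4072, -0.9133)
n_4 = (+0.8006, -0.5992)
n_5 = (+0.9968, +0.0804)
  (0,1): δ = 137.42°  ·
  (0,2): δ = 106.65°  ·
  (0,3): δ = 17.10°  ✓
  (0,4): δ = 60.11°  ·
  (0,5): δ = 101.53°  ·
  (1,2): δ = 149.22°  ·
  (1,3): δ = 59.68°  ·
  (1,4): δ = 17.54°  ✓
  (1,5): δ = 58.96°  ·
  (2,3): δ = 90.46°  ·
  (2,4): δ = 13.24°  ✓
  (2,5): δ = 28.18°  ✓
  (3,4): δ = 102.78°  ·
  (3,5): δ = 61.36°  ·
  (4,5): δ = 138.58°  ·
antipodal pairs: 4

count = 4; pairs: (0,3), (1,4), (2,4), (2,5)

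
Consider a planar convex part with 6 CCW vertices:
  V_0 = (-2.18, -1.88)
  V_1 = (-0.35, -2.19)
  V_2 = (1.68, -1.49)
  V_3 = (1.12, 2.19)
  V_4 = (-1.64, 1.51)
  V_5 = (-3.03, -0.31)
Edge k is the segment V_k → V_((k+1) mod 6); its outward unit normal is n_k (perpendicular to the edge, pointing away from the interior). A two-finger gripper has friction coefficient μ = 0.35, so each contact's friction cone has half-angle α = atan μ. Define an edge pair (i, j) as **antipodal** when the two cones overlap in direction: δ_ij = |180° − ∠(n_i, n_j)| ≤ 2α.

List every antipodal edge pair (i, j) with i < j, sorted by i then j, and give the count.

count = 4; pairs: (0,3), (1,3), (1,4), (2,5)

α = atan 0.35 = 19.29°;  2α = 38.58°
n_0 = (-0.1670, -0.9860)
n_1 = (+0.3260, -0.9454)
n_2 = (+0.9886, +0.1504)
n_3 = (-0.2392, +0.9710)
n_4 = (-0.7947, +0.6070)
n_5 = (-0.8794, -0.4761)
  (0,1): δ = 151.36°  ·
  (0,2): δ = 71.73°  ·
  (0,3): δ = 23.46°  ✓
  (0,4): δ = 62.24°  ·
  (0,5): δ = 128.05°  ·
  (1,2): δ = 100.37°  ·
  (1,3): δ = 5.18°  ✓
  (1,4): δ = 33.60°  ✓
  (1,5): δ = 99.41°  ·
  (2,3): δ = 84.81°  ·
  (2,4): δ = 46.02°  ·
  (2,5): δ = 19.78°  ✓
  (3,4): δ = 141.21°  ·
  (3,5): δ = 75.41°  ·
  (4,5): δ = 114.20°  ·
antipodal pairs: 4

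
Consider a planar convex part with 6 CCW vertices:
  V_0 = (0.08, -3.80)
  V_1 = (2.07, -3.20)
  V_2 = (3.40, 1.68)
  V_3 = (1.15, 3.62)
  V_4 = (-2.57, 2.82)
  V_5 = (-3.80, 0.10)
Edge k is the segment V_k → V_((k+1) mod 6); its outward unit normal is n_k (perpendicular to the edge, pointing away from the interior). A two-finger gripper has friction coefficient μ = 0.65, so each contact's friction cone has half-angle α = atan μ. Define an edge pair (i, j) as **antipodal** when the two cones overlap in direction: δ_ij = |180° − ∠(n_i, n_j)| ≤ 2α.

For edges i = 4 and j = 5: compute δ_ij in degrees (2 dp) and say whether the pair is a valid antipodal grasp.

α = atan 0.65 = 33.02°;  2α = 66.05°
edge 4: e_4 = (-1.23, -2.72);  n_4 = (-0.9112, +0.4120)
edge 5: e_5 = (+3.88, -3.90);  n_5 = (-0.7089, -0.7053)
∠(n_4, n_5) = 69.19°
δ = |180° − 69.19°| = 110.81°
110.81° > 2α = 66.05°  →  invalid

δ = 110.81°, invalid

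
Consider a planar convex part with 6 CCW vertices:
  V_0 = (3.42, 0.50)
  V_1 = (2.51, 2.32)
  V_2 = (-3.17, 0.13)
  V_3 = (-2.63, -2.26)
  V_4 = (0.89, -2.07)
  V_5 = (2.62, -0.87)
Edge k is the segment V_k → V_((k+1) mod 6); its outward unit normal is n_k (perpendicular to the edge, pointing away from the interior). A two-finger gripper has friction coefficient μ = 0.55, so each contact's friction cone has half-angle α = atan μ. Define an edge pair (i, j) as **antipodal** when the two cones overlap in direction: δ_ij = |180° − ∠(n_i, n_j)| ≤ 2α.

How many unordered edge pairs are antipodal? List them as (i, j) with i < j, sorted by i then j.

α = atan 0.55 = 28.81°;  2α = 57.62°
n_0 = (+0.8944, +0.4472)
n_1 = (-0.3597, +0.9330)
n_2 = (-0.9754, -0.2204)
n_3 = (+0.0539, -0.9985)
n_4 = (+0.5700, -0.8217)
n_5 = (+0.8636, -0.5043)
  (0,1): δ = 95.48°  ·
  (0,2): δ = 13.83°  ✓
  (0,3): δ = 66.52°  ·
  (0,4): δ = 98.18°  ·
  (0,5): δ = 123.15°  ·
  (1,2): δ = 98.35°  ·
  (1,3): δ = 18.00°  ✓
  (1,4): δ = 13.66°  ✓
  (1,5): δ = 38.63°  ✓
  (2,3): δ = 99.64°  ·
  (2,4): δ = 67.98°  ·
  (2,5): δ = 43.01°  ✓
  (3,4): δ = 148.34°  ·
  (3,5): δ = 123.37°  ·
  (4,5): δ = 155.03°  ·
antipodal pairs: 5

count = 5; pairs: (0,2), (1,3), (1,4), (1,5), (2,5)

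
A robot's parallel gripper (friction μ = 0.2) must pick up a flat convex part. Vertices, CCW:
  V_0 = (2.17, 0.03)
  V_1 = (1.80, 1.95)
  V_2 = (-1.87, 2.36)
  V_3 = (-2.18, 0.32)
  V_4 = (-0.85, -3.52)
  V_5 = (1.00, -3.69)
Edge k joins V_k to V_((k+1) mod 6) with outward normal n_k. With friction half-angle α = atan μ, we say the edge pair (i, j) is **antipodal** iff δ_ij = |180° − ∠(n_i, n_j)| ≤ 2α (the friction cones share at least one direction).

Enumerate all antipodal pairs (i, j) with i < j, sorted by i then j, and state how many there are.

count = 4; pairs: (0,2), (0,3), (1,4), (2,5)

α = atan 0.2 = 11.31°;  2α = 22.62°
n_0 = (+0.9819, +0.1892)
n_1 = (+0.1110, +0.9938)
n_2 = (-0.9887, +0.1502)
n_3 = (-0.9449, -0.3273)
n_4 = (-0.0915, -0.9958)
n_5 = (+0.9539, -0.3000)
  (0,1): δ = 107.28°  ·
  (0,2): δ = 19.55°  ✓
  (0,3): δ = 8.20°  ✓
  (0,4): δ = 73.84°  ·
  (0,5): δ = 151.63°  ·
  (1,2): δ = 92.27°  ·
  (1,3): δ = 64.52°  ·
  (1,4): δ = 1.12°  ✓
  (1,5): δ = 78.92°  ·
  (2,3): δ = 152.26°  ·
  (2,4): δ = 86.61°  ·
  (2,5): δ = 8.82°  ✓
  (3,4): δ = 114.35°  ·
  (3,5): δ = 36.56°  ·
  (4,5): δ = 102.21°  ·
antipodal pairs: 4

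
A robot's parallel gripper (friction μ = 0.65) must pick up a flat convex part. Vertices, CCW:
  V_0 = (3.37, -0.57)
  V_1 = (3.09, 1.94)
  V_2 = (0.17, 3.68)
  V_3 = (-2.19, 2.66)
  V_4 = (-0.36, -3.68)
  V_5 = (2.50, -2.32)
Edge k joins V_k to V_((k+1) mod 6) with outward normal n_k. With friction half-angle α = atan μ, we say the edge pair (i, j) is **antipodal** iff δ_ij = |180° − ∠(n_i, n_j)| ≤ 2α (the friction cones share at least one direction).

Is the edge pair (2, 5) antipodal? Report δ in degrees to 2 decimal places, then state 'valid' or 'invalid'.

δ = 40.19°, valid

α = atan 0.65 = 33.02°;  2α = 66.05°
edge 2: e_2 = (-2.36, -1.02);  n_2 = (-0.3967, +0.9179)
edge 5: e_5 = (+0.87, +1.75);  n_5 = (+0.8954, -0.4452)
∠(n_2, n_5) = 139.81°
δ = |180° − 139.81°| = 40.19°
40.19° ≤ 2α = 66.05°  →  valid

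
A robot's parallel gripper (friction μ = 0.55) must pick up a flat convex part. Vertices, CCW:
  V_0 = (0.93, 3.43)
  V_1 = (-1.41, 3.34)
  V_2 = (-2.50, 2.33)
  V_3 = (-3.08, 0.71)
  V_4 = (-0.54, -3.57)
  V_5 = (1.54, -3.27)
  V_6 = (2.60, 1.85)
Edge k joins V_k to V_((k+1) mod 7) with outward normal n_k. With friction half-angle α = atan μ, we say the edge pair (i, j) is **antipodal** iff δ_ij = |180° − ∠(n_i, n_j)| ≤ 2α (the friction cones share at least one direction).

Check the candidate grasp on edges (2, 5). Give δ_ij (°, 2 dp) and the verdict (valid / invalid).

δ = 8.00°, valid

α = atan 0.55 = 28.81°;  2α = 57.62°
edge 2: e_2 = (-0.58, -1.62);  n_2 = (-0.9415, +0.3371)
edge 5: e_5 = (+1.06, +5.12);  n_5 = (+0.9792, -0.2027)
∠(n_2, n_5) = 172.00°
δ = |180° − 172.00°| = 8.00°
8.00° ≤ 2α = 57.62°  →  valid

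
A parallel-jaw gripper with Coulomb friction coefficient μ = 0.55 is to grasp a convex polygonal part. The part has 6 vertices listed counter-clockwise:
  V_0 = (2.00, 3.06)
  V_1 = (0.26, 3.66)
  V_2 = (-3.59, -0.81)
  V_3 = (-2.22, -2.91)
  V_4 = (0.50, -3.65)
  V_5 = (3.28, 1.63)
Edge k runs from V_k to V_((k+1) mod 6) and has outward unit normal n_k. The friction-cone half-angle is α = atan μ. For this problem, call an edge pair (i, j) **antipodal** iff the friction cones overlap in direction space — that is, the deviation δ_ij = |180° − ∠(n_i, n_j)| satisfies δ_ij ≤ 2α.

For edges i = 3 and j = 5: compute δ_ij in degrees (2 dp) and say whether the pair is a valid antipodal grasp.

δ = 32.95°, valid

α = atan 0.55 = 28.81°;  2α = 57.62°
edge 3: e_3 = (+2.72, -0.74);  n_3 = (-0.2625, -0.9649)
edge 5: e_5 = (-1.28, +1.43);  n_5 = (+0.7451, +0.6669)
∠(n_3, n_5) = 147.05°
δ = |180° − 147.05°| = 32.95°
32.95° ≤ 2α = 57.62°  →  valid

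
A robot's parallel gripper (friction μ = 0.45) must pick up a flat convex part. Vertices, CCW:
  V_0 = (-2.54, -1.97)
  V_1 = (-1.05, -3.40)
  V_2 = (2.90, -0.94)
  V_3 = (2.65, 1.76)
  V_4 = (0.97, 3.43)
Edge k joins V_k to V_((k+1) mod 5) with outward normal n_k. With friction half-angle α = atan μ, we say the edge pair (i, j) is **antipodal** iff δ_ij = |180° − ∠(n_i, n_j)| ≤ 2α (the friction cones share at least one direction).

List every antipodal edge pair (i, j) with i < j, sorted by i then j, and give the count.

α = atan 0.45 = 24.23°;  2α = 48.46°
n_0 = (-0.6924, -0.7215)
n_1 = (+0.5286, -0.8488)
n_2 = (+0.9957, +0.0922)
n_3 = (+0.7050, +0.7092)
n_4 = (-0.8384, +0.5450)
  (0,1): δ = 104.26°  ·
  (0,2): δ = 40.89°  ✓
  (0,3): δ = 1.01°  ✓
  (0,4): δ = 100.80°  ·
  (1,2): δ = 116.62°  ·
  (1,3): δ = 76.74°  ·
  (1,4): δ = 25.06°  ✓
  (2,3): δ = 140.12°  ·
  (2,4): δ = 38.31°  ✓
  (3,4): δ = 78.19°  ·
antipodal pairs: 4

count = 4; pairs: (0,2), (0,3), (1,4), (2,4)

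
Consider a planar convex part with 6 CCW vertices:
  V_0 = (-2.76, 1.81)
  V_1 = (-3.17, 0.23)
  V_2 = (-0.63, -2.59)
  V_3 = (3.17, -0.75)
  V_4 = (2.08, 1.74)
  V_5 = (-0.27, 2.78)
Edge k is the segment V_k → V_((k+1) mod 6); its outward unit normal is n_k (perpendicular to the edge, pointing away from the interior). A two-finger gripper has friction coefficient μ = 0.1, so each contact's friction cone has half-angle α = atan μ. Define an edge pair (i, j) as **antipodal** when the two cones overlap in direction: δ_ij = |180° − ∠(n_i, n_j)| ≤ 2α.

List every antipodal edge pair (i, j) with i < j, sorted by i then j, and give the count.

α = atan 0.1 = 5.71°;  2α = 11.42°
n_0 = (-0.9679, +0.2512)
n_1 = (-0.7430, -0.6693)
n_2 = (+0.4358, -0.9000)
n_3 = (+0.9161, +0.4010)
n_4 = (+0.4047, +0.9145)
n_5 = (-0.3630, +0.9318)
  (0,1): δ = 123.44°  ·
  (0,2): δ = 49.62°  ·
  (0,3): δ = 38.19°  ·
  (0,4): δ = 80.68°  ·
  (0,5): δ = 125.83°  ·
  (1,2): δ = 106.17°  ·
  (1,3): δ = 18.37°  ·
  (1,4): δ = 24.12°  ·
  (1,5): δ = 69.27°  ·
  (2,3): δ = 92.20°  ·
  (2,4): δ = 49.71°  ·
  (2,5): δ = 4.55°  ✓
  (3,4): δ = 137.51°  ·
  (3,5): δ = 92.36°  ·
  (4,5): δ = 134.84°  ·
antipodal pairs: 1

count = 1; pairs: (2,5)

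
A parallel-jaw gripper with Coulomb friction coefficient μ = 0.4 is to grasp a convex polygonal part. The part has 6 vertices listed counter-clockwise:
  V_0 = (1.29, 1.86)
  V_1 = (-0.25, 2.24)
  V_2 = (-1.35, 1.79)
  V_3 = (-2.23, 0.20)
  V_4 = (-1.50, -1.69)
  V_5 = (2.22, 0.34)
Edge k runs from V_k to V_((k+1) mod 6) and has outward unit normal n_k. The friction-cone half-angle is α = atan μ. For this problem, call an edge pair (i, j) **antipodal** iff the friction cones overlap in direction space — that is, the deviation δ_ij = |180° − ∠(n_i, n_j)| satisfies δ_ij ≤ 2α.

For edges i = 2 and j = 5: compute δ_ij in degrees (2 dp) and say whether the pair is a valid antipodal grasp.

δ = 60.42°, invalid

α = atan 0.4 = 21.80°;  2α = 43.60°
edge 2: e_2 = (-0.88, -1.59);  n_2 = (-0.8749, +0.4842)
edge 5: e_5 = (-0.93, +1.52);  n_5 = (+0.8530, +0.5219)
∠(n_2, n_5) = 119.58°
δ = |180° − 119.58°| = 60.42°
60.42° > 2α = 43.60°  →  invalid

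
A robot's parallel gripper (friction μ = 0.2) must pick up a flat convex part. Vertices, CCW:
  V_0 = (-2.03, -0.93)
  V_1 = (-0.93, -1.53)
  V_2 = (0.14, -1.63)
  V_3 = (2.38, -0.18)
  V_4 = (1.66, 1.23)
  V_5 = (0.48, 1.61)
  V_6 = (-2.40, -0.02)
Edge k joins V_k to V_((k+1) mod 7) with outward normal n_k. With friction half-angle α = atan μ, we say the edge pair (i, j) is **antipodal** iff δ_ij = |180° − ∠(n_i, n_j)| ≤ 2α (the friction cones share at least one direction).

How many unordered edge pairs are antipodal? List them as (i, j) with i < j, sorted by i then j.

α = atan 0.2 = 11.31°;  2α = 22.62°
n_0 = (-0.4789, -0.8779)
n_1 = (-0.0931, -0.9957)
n_2 = (+0.5434, -0.8395)
n_3 = (+0.8906, +0.4548)
n_4 = (+0.3065, +0.9519)
n_5 = (-0.4926, +0.8703)
n_6 = (-0.9264, -0.3767)
  (0,1): δ = 156.73°  ·
  (0,2): δ = 118.47°  ·
  (0,3): δ = 34.34°  ·
  (0,4): δ = 10.76°  ✓
  (0,5): δ = 58.12°  ·
  (0,6): δ = 140.74°  ·
  (1,2): δ = 141.74°  ·
  (1,3): δ = 57.61°  ·
  (1,4): δ = 12.51°  ✓
  (1,5): δ = 34.85°  ·
  (1,6): δ = 117.47°  ·
  (2,3): δ = 95.87°  ·
  (2,4): δ = 50.77°  ·
  (2,5): δ = 3.41°  ✓
  (2,6): δ = 79.21°  ·
  (3,4): δ = 134.90°  ·
  (3,5): δ = 87.54°  ·
  (3,6): δ = 4.92°  ✓
  (4,5): δ = 132.64°  ·
  (4,6): δ = 50.02°  ·
  (5,6): δ = 97.38°  ·
antipodal pairs: 4

count = 4; pairs: (0,4), (1,4), (2,5), (3,6)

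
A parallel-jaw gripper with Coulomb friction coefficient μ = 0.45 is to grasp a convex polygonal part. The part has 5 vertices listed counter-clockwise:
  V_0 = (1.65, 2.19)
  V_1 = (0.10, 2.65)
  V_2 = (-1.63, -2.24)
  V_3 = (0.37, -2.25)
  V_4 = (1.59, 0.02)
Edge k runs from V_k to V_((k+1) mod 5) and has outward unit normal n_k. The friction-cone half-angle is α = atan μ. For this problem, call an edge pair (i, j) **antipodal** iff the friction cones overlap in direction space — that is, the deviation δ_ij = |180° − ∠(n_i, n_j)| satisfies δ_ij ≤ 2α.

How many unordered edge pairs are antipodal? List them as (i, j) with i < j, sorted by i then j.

α = atan 0.45 = 24.23°;  2α = 48.46°
n_0 = (+0.2845, +0.9587)
n_1 = (-0.9427, +0.3335)
n_2 = (-0.0050, -1.0000)
n_3 = (+0.8808, -0.4734)
n_4 = (+0.9996, -0.0276)
  (0,1): δ = 92.95°  ·
  (0,2): δ = 16.24°  ✓
  (0,3): δ = 78.27°  ·
  (0,4): δ = 104.95°  ·
  (1,2): δ = 70.80°  ·
  (1,3): δ = 8.77°  ✓
  (1,4): δ = 17.90°  ✓
  (2,3): δ = 117.97°  ·
  (2,4): δ = 91.30°  ·
  (3,4): δ = 153.33°  ·
antipodal pairs: 3

count = 3; pairs: (0,2), (1,3), (1,4)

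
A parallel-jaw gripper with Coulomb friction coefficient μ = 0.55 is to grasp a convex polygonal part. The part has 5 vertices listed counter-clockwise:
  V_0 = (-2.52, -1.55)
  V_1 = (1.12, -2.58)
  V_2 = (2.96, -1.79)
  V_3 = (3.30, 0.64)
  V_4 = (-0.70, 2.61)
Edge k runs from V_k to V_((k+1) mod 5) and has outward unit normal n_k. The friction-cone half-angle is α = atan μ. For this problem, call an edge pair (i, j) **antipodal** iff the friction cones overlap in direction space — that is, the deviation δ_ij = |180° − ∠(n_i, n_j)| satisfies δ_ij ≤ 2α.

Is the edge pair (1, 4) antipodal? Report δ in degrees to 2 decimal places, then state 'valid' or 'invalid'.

δ = 43.13°, valid

α = atan 0.55 = 28.81°;  2α = 57.62°
edge 1: e_1 = (+1.84, +0.79);  n_1 = (+0.3945, -0.9189)
edge 4: e_4 = (-1.82, -4.16);  n_4 = (-0.9162, +0.4008)
∠(n_1, n_4) = 136.87°
δ = |180° − 136.87°| = 43.13°
43.13° ≤ 2α = 57.62°  →  valid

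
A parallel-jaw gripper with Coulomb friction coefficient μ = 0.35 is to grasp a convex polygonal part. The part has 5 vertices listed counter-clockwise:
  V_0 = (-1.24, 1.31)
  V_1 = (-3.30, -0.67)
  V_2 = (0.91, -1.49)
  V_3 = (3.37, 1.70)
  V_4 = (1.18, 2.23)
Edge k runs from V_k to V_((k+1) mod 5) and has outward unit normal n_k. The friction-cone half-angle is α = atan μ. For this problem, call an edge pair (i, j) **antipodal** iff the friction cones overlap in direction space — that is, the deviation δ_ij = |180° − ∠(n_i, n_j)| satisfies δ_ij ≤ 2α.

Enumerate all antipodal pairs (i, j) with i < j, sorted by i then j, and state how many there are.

α = atan 0.35 = 19.29°;  2α = 38.58°
n_0 = (-0.6930, +0.7210)
n_1 = (-0.1912, -0.9816)
n_2 = (+0.7919, -0.6107)
n_3 = (+0.2352, +0.9719)
n_4 = (-0.3554, +0.9347)
  (0,1): δ = 54.89°  ·
  (0,2): δ = 8.50°  ✓
  (0,3): δ = 122.53°  ·
  (0,4): δ = 156.95°  ·
  (1,2): δ = 116.62°  ·
  (1,3): δ = 2.58°  ✓
  (1,4): δ = 31.84°  ✓
  (2,3): δ = 65.97°  ·
  (2,4): δ = 31.55°  ✓
  (3,4): δ = 145.58°  ·
antipodal pairs: 4

count = 4; pairs: (0,2), (1,3), (1,4), (2,4)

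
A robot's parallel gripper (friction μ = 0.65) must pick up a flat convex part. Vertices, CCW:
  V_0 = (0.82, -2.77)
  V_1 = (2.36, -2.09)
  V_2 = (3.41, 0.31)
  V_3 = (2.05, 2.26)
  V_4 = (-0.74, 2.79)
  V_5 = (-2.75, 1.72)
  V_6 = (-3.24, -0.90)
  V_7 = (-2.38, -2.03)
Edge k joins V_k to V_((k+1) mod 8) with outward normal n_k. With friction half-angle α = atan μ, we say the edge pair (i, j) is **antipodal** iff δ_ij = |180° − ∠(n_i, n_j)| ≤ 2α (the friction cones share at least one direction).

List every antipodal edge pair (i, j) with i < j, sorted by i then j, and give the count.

α = atan 0.65 = 33.02°;  2α = 66.05°
n_0 = (+0.4039, -0.9148)
n_1 = (+0.9162, -0.4008)
n_2 = (+0.8202, +0.5720)
n_3 = (+0.1866, +0.9824)
n_4 = (-0.4699, +0.8827)
n_5 = (-0.9830, +0.1838)
n_6 = (-0.7958, -0.6056)
n_7 = (-0.2253, -0.9743)
  (0,1): δ = 137.45°  ·
  (0,2): δ = 78.93°  ·
  (0,3): δ = 34.58°  ✓
  (0,4): δ = 4.20°  ✓
  (0,5): δ = 55.58°  ✓
  (0,6): δ = 103.45°  ·
  (0,7): δ = 143.15°  ·
  (1,2): δ = 121.48°  ·
  (1,3): δ = 77.13°  ·
  (1,4): δ = 38.34°  ✓
  (1,5): δ = 13.04°  ✓
  (1,6): δ = 60.90°  ✓
  (1,7): δ = 100.61°  ·
  (2,3): δ = 135.65°  ·
  (2,4): δ = 96.87°  ·
  (2,5): δ = 45.49°  ✓
  (2,6): δ = 2.38°  ✓
  (2,7): δ = 42.09°  ✓
  (3,4): δ = 141.22°  ·
  (3,5): δ = 89.84°  ·
  (3,6): δ = 41.97°  ✓
  (3,7): δ = 2.26°  ✓
  (4,5): δ = 128.62°  ·
  (4,6): δ = 80.75°  ·
  (4,7): δ = 41.05°  ✓
  (5,6): δ = 132.13°  ·
  (5,7): δ = 92.43°  ·
  (6,7): δ = 140.29°  ·
antipodal pairs: 12

count = 12; pairs: (0,3), (0,4), (0,5), (1,4), (1,5), (1,6), (2,5), (2,6), (2,7), (3,6), (3,7), (4,7)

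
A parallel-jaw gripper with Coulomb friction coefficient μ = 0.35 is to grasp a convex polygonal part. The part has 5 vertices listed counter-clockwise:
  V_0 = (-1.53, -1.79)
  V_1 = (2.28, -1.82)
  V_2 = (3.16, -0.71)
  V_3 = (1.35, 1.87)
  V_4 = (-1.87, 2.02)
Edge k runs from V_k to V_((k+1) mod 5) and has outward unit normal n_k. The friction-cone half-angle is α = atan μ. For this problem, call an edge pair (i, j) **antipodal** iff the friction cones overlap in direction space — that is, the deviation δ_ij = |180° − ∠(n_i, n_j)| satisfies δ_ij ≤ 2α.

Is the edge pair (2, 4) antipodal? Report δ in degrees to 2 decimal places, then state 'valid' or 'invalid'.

α = atan 0.35 = 19.29°;  2α = 38.58°
edge 2: e_2 = (-1.81, +2.58);  n_2 = (+0.8186, +0.5743)
edge 4: e_4 = (+0.34, -3.81);  n_4 = (-0.9960, -0.0889)
∠(n_2, n_4) = 150.05°
δ = |180° − 150.05°| = 29.95°
29.95° ≤ 2α = 38.58°  →  valid

δ = 29.95°, valid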